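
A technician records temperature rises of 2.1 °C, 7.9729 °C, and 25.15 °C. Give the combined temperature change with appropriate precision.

35.2 °C

2.1 °C + 7.9729 °C + 25.15 °C = 35.2229 °C.
Addition/subtraction keeps the fewest decimal places: 2.1 → 1 decimal place, 7.9729 → 4 decimal places, 25.15 → 2 decimal places; limit is 1.
Rounded to 1 decimal place: 35.2 °C.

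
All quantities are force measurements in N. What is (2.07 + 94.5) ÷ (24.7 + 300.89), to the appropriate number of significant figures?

0.297

2.07 + 94.5 = 96.57, limited to 1 d.p. → 3 s.f.; 24.7 + 300.89 = 325.59, limited to 1 d.p. → 4 s.f.
Carrying full precision, 96.57 ÷ 325.59 = 0.296600018428…; keep min(3, 4) = 3 s.f.
Rounded to 3 significant figures: 0.297.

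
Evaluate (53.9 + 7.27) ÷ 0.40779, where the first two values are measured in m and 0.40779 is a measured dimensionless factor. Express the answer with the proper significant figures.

53.9 m + 7.27 m = 61.17 m; the sum is limited to 1 decimal place (3 s.f.).
Carrying full precision, 61.17 ÷ 0.40779 = 150.003678364… m; 0.40779 has 5 s.f., so the result keeps min(3, 5) = 3 s.f.
Rounded to 3 significant figures: 1.50 × 10² m.

1.50 × 10² m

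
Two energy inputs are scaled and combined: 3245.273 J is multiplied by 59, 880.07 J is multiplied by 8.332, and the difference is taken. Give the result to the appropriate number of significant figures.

1.8 × 10⁵ J

3245.273 × 59 = 191471.107 → 1.9 × 10⁵ J (2 s.f., last digit at the 10^4 place).
880.07 × 8.332 = 7332.74324 → 7333 J (4 s.f., last digit at the 10^0 place).
Difference: 184138.36376 J; keep the coarser place, 10^4.
Result: 1.8 × 10⁵ J.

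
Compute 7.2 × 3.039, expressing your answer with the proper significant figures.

22

7.2 × 3.039 = 21.8808
Multiplication/division keeps the fewest significant figures: 7.2 → 2 s.f., 3.039 → 4 s.f.; limit is 2.
Rounded to 2 significant figures: 22.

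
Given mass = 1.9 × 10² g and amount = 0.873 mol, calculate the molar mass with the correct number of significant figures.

molar mass = 1.9 × 10² g ÷ 0.873 mol = 217.640320733… g/mol.
1.9 × 10² has 2 significant figures; 0.873 has 3.
Division/multiplication keeps the fewest: 2 significant figures.
Rounded: 2.2 × 10² g/mol.

2.2 × 10² g/mol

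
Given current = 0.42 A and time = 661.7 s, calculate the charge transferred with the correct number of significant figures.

2.8 × 10^2 C

charge transferred = 0.42 A × 661.7 s = 277.914 C.
0.42 has 2 significant figures; 661.7 has 4.
Division/multiplication keeps the fewest: 2 significant figures.
Rounded: 2.8 × 10^2 C.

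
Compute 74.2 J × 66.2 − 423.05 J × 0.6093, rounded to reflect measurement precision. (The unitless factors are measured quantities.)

74.2 × 66.2 = 4912.04 → 4.91 × 10^3 J (3 s.f., last digit at the 10^1 place).
423.05 × 0.6093 = 257.764365 → 257.8 J (4 s.f., last digit at the 10^-1 place).
Difference: 4654.275635 J; keep the coarser place, 10^1.
Result: 4.65 × 10^3 J.

4.65 × 10^3 J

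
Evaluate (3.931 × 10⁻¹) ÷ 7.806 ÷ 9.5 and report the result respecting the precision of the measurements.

(3.931 × 10⁻¹) ÷ 7.806 ÷ 9.5 = 0.00530091562496…
Multiplication/division keeps the fewest significant figures: 3.931 × 10⁻¹ → 4 s.f., 7.806 → 4 s.f., 9.5 → 2 s.f.; limit is 2.
Rounded to 2 significant figures: 5.3 × 10⁻³.

5.3 × 10⁻³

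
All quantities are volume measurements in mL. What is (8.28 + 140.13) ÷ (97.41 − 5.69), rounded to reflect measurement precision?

8.28 + 140.13 = 148.41, limited to 2 d.p. → 5 s.f.; 97.41 − 5.69 = 91.72, limited to 2 d.p. → 4 s.f.
Carrying full precision, 148.41 ÷ 91.72 = 1.61807675534…; keep min(5, 4) = 4 s.f.
Rounded to 4 significant figures: 1.618.

1.618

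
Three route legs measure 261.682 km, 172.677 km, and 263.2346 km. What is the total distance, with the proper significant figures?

697.594 km

261.682 km + 172.677 km + 263.2346 km = 697.5936 km.
Addition/subtraction keeps the fewest decimal places: 261.682 → 3 decimal places, 172.677 → 3 decimal places, 263.2346 → 4 decimal places; limit is 3.
Rounded to 3 decimal places: 697.594 km.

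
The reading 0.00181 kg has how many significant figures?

3

0.00181: leading zeros are not significant.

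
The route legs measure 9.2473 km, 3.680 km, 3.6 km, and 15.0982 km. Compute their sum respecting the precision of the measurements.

31.6 km

9.2473 km + 3.680 km + 3.6 km + 15.0982 km = 31.6255 km.
Addition/subtraction keeps the fewest decimal places: 9.2473 → 4 decimal places, 3.680 → 3 decimal places, 3.6 → 1 decimal place, 15.0982 → 4 decimal places; limit is 1.
Rounded to 1 decimal place: 31.6 km.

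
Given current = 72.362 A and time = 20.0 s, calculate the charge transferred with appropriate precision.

charge transferred = 72.362 A × 20.0 s = 1447.24 C.
72.362 has 5 significant figures; 20.0 has 3.
Division/multiplication keeps the fewest: 3 significant figures.
Rounded: 1.45 × 10^3 C.

1.45 × 10^3 C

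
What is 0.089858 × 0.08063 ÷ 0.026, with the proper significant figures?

0.089858 × 0.08063 ÷ 0.026 = 0.278663482308…
Multiplication/division keeps the fewest significant figures: 0.089858 → 5 s.f., 0.08063 → 4 s.f., 0.026 → 2 s.f.; limit is 2.
Rounded to 2 significant figures: 0.28.

0.28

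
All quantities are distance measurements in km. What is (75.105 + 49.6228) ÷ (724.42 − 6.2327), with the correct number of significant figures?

0.17367

75.105 + 49.6228 = 124.7278, limited to 3 d.p. → 6 s.f.; 724.42 − 6.2327 = 718.1873, limited to 2 d.p. → 5 s.f.
Carrying full precision, 124.7278 ÷ 718.1873 = 0.173670294643…; keep min(6, 5) = 5 s.f.
Rounded to 5 significant figures: 0.17367.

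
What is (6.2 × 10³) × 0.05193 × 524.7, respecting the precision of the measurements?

1.7 × 10⁵

(6.2 × 10³) × 0.05193 × 524.7 = 168935.5602
Multiplication/division keeps the fewest significant figures: 6.2 × 10³ → 2 s.f., 0.05193 → 4 s.f., 524.7 → 4 s.f.; limit is 2.
Rounded to 2 significant figures: 1.7 × 10⁵.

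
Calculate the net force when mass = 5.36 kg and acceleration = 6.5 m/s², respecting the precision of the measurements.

35 N

net force = 5.36 kg × 6.5 m/s² = 34.84 N.
5.36 has 3 significant figures; 6.5 has 2.
Division/multiplication keeps the fewest: 2 significant figures.
Rounded: 35 N.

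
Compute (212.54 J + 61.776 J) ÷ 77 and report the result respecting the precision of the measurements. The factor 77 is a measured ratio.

3.6 J

212.54 J + 61.776 J = 274.316 J; the sum is limited to 2 decimal places (5 s.f.).
Carrying full precision, 274.316 ÷ 77 = 3.56254545455… J; 77 has 2 s.f., so the result keeps min(5, 2) = 2 s.f.
Rounded to 2 significant figures: 3.6 J.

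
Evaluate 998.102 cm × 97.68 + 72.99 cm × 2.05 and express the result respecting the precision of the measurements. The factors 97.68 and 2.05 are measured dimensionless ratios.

998.102 × 97.68 = 97494.60336 → 9.749 × 10⁴ cm (4 s.f., last digit at the 10^1 place).
72.99 × 2.05 = 149.6295 → 150. cm (3 s.f., last digit at the 10^0 place).
Sum: 97644.23286 cm; keep the coarser place, 10^1.
Result: 9.764 × 10⁴ cm.

9.764 × 10⁴ cm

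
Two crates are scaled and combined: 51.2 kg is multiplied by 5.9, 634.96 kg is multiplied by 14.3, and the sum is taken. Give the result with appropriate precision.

51.2 × 5.9 = 302.08 → 3.0 × 10^2 kg (2 s.f., last digit at the 10^1 place).
634.96 × 14.3 = 9079.928 → 9.08 × 10^3 kg (3 s.f., last digit at the 10^1 place).
Sum: 9382.008 kg; keep the coarser place, 10^1.
Result: 9.38 × 10^3 kg.

9.38 × 10^3 kg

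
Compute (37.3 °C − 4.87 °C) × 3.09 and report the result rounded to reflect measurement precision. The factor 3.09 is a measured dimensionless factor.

1.00 × 10^2 °C

37.3 °C − 4.87 °C = 32.43 °C; the difference is limited to 1 decimal place (3 s.f.).
Carrying full precision, 32.43 × 3.09 = 100.2087 °C; 3.09 has 3 s.f., so the result keeps min(3, 3) = 3 s.f.
Rounded to 3 significant figures: 1.00 × 10^2 °C.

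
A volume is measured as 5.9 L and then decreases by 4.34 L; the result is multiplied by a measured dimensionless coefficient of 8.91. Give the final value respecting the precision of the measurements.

14 L

5.9 L − 4.34 L = 1.56 L; the difference is limited to 1 decimal place (2 s.f.).
Carrying full precision, 1.56 × 8.91 = 13.8996 L; 8.91 has 3 s.f., so the result keeps min(2, 3) = 2 s.f.
Rounded to 2 significant figures: 14 L.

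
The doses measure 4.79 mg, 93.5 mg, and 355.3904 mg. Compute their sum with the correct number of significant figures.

4.79 mg + 93.5 mg + 355.3904 mg = 453.6804 mg.
Addition/subtraction keeps the fewest decimal places: 4.79 → 2 decimal places, 93.5 → 1 decimal place, 355.3904 → 4 decimal places; limit is 1.
Rounded to 1 decimal place: 453.7 mg.

453.7 mg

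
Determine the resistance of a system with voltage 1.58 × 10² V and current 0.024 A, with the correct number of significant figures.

resistance = 1.58 × 10² V ÷ 0.024 A = 6583.33333333… Ω.
1.58 × 10² has 3 significant figures; 0.024 has 2.
Division/multiplication keeps the fewest: 2 significant figures.
Rounded: 6.6 × 10³ Ω.

6.6 × 10³ Ω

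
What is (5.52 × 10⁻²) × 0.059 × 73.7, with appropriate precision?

0.24

(5.52 × 10⁻²) × 0.059 × 73.7 = 0.24002616
Multiplication/division keeps the fewest significant figures: 5.52 × 10⁻² → 3 s.f., 0.059 → 2 s.f., 73.7 → 3 s.f.; limit is 2.
Rounded to 2 significant figures: 0.24.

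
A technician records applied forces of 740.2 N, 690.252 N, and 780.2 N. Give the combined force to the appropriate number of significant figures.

2210.7 N

740.2 N + 690.252 N + 780.2 N = 2210.652 N.
Addition/subtraction keeps the fewest decimal places: 740.2 → 1 decimal place, 690.252 → 3 decimal places, 780.2 → 1 decimal place; limit is 1.
Rounded to 1 decimal place: 2210.7 N.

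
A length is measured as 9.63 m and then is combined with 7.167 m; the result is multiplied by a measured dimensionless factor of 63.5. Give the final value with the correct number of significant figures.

1.07 × 10^3 m

9.63 m + 7.167 m = 16.797 m; the sum is limited to 2 decimal places (4 s.f.).
Carrying full precision, 16.797 × 63.5 = 1066.6095 m; 63.5 has 3 s.f., so the result keeps min(4, 3) = 3 s.f.
Rounded to 3 significant figures: 1.07 × 10^3 m.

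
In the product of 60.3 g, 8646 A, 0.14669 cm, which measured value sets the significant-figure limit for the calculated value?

60.3 g

60.3 g → 3 s.f.; 8646 A → 4 s.f.; 0.14669 cm → 5 s.f.
The fewest is 3 significant figures, from 60.3 g.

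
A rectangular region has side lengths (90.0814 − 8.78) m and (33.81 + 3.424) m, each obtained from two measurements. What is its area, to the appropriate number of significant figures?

3027 m²

90.0814 − 8.78 = 81.3014, limited to 2 d.p. → 4 s.f.; 33.81 + 3.424 = 37.234, limited to 2 d.p. → 4 s.f.
Carrying full precision, 81.3014 × 37.234 = 3027.1763276; keep min(4, 4) = 4 s.f.
Rounded to 4 significant figures: 3027 m².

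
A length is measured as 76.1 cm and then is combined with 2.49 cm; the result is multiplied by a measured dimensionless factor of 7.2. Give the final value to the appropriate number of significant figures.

5.7 × 10^2 cm

76.1 cm + 2.49 cm = 78.59 cm; the sum is limited to 1 decimal place (3 s.f.).
Carrying full precision, 78.59 × 7.2 = 565.848 cm; 7.2 has 2 s.f., so the result keeps min(3, 2) = 2 s.f.
Rounded to 2 significant figures: 5.7 × 10^2 cm.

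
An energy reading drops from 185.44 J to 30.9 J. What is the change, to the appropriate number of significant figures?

185.44 J − 30.9 J = 154.54 J.
Addition/subtraction keeps the fewest decimal places: 185.44 → 2 decimal places, 30.9 → 1 decimal place; limit is 1.
Rounded to 1 decimal place: 154.5 J.

154.5 J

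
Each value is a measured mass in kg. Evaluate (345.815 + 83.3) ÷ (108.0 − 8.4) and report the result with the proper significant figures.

345.815 + 83.3 = 429.115, limited to 1 d.p. → 4 s.f.; 108.0 − 8.4 = 99.6, limited to 1 d.p. → 3 s.f.
Carrying full precision, 429.115 ÷ 99.6 = 4.30838353414…; keep min(4, 3) = 3 s.f.
Rounded to 3 significant figures: 4.31.

4.31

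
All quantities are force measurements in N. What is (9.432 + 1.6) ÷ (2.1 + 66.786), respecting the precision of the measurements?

0.160

9.432 + 1.6 = 11.032, limited to 1 d.p. → 3 s.f.; 2.1 + 66.786 = 68.886, limited to 1 d.p. → 3 s.f.
Carrying full precision, 11.032 ÷ 68.886 = 0.160148651395…; keep min(3, 3) = 3 s.f.
Rounded to 3 significant figures: 0.160.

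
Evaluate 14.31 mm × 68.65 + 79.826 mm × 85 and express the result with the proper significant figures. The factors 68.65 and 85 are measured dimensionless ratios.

7.8 × 10^3 mm

14.31 × 68.65 = 982.3815 → 982.4 mm (4 s.f., last digit at the 10^-1 place).
79.826 × 85 = 6785.21 → 6.8 × 10^3 mm (2 s.f., last digit at the 10^2 place).
Sum: 7767.5915 mm; keep the coarser place, 10^2.
Result: 7.8 × 10^3 mm.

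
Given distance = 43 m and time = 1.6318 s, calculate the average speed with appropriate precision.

average speed = 43 m ÷ 1.6318 s = 26.3512685378… m/s.
43 has 2 significant figures; 1.6318 has 5.
Division/multiplication keeps the fewest: 2 significant figures.
Rounded: 26 m/s.

26 m/s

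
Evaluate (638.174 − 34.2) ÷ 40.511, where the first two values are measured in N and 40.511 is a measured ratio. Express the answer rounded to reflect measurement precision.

638.174 N − 34.2 N = 603.974 N; the difference is limited to 1 decimal place (4 s.f.).
Carrying full precision, 603.974 ÷ 40.511 = 14.9088889437… N; 40.511 has 5 s.f., so the result keeps min(4, 5) = 4 s.f.
Rounded to 4 significant figures: 14.91 N.

14.91 N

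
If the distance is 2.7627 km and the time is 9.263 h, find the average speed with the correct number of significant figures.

0.2983 km/h

average speed = 2.7627 km ÷ 9.263 h = 0.298251106553… km/h.
2.7627 has 5 significant figures; 9.263 has 4.
Division/multiplication keeps the fewest: 4 significant figures.
Rounded: 0.2983 km/h.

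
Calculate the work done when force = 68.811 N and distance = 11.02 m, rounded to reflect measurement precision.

work done = 68.811 N × 11.02 m = 758.29722 J.
68.811 has 5 significant figures; 11.02 has 4.
Division/multiplication keeps the fewest: 4 significant figures.
Rounded: 758.3 J.

758.3 J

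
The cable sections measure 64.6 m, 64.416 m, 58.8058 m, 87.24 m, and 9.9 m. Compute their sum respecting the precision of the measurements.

285.0 m

64.6 m + 64.416 m + 58.8058 m + 87.24 m + 9.9 m = 284.9618 m.
Addition/subtraction keeps the fewest decimal places: 64.6 → 1 decimal place, 64.416 → 3 decimal places, 58.8058 → 4 decimal places, 87.24 → 2 decimal places, 9.9 → 1 decimal place; limit is 1.
Rounded to 1 decimal place: 285.0 m.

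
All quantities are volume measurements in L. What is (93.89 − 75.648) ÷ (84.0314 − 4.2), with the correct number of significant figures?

93.89 − 75.648 = 18.242, limited to 2 d.p. → 4 s.f.; 84.0314 − 4.2 = 79.8314, limited to 1 d.p. → 3 s.f.
Carrying full precision, 18.242 ÷ 79.8314 = 0.228506577612…; keep min(4, 3) = 3 s.f.
Rounded to 3 significant figures: 0.229.

0.229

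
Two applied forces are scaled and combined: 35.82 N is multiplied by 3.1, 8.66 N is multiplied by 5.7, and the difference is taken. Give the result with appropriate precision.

35.82 × 3.1 = 111.042 → 1.1 × 10² N (2 s.f., last digit at the 10^1 place).
8.66 × 5.7 = 49.362 → 49 N (2 s.f., last digit at the 10^0 place).
Difference: 61.68 N; keep the coarser place, 10^1.
Result: 6 × 10¹ N.

6 × 10¹ N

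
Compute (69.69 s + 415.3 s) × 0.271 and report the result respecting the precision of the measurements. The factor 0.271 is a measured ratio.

69.69 s + 415.3 s = 484.99 s; the sum is limited to 1 decimal place (4 s.f.).
Carrying full precision, 484.99 × 0.271 = 131.43229 s; 0.271 has 3 s.f., so the result keeps min(4, 3) = 3 s.f.
Rounded to 3 significant figures: 131 s.

131 s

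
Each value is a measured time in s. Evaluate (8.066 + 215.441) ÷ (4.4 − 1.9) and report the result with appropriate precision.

89

8.066 + 215.441 = 223.507, limited to 3 d.p. → 6 s.f.; 4.4 − 1.9 = 2.5, limited to 1 d.p. → 2 s.f.
Carrying full precision, 223.507 ÷ 2.5 = 89.4028; keep min(6, 2) = 2 s.f.
Rounded to 2 significant figures: 89.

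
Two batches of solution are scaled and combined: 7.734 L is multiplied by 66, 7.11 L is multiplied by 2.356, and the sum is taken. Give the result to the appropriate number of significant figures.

5.3 × 10² L

7.734 × 66 = 510.444 → 5.1 × 10² L (2 s.f., last digit at the 10^1 place).
7.11 × 2.356 = 16.75116 → 16.8 L (3 s.f., last digit at the 10^-1 place).
Sum: 527.19516 L; keep the coarser place, 10^1.
Result: 5.3 × 10² L.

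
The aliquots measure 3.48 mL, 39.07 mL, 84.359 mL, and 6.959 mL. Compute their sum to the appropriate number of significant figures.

3.48 mL + 39.07 mL + 84.359 mL + 6.959 mL = 133.868 mL.
Addition/subtraction keeps the fewest decimal places: 3.48 → 2 decimal places, 39.07 → 2 decimal places, 84.359 → 3 decimal places, 6.959 → 3 decimal places; limit is 2.
Rounded to 2 decimal places: 133.87 mL.

133.87 mL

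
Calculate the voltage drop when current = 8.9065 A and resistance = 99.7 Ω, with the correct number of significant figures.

voltage drop = 8.9065 A × 99.7 Ω = 887.97805 V.
8.9065 has 5 significant figures; 99.7 has 3.
Division/multiplication keeps the fewest: 3 significant figures.
Rounded: 888 V.

888 V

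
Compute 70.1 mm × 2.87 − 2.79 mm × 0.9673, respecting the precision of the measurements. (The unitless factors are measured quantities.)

198 mm

70.1 × 2.87 = 201.187 → 2.01 × 10^2 mm (3 s.f., last digit at the 10^0 place).
2.79 × 0.9673 = 2.698767 → 2.70 mm (3 s.f., last digit at the 10^-2 place).
Difference: 198.488233 mm; keep the coarser place, 10^0.
Result: 198 mm.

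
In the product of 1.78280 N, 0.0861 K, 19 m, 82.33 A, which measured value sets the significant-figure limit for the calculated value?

1.78280 N → 6 s.f.; 0.0861 K → 3 s.f.; 19 m → 2 s.f.; 82.33 A → 4 s.f.
The fewest is 2 significant figures, from 19 m.

19 m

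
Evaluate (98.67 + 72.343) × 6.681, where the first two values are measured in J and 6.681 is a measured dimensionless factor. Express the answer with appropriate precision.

98.67 J + 72.343 J = 171.013 J; the sum is limited to 2 decimal places (5 s.f.).
Carrying full precision, 171.013 × 6.681 = 1142.537853 J; 6.681 has 4 s.f., so the result keeps min(5, 4) = 4 s.f.
Rounded to 4 significant figures: 1143 J.

1143 J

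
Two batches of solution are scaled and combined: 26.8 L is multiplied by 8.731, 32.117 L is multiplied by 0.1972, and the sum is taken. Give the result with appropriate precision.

240. L

26.8 × 8.731 = 233.9908 → 234 L (3 s.f., last digit at the 10^0 place).
32.117 × 0.1972 = 6.3334724 → 6.333 L (4 s.f., last digit at the 10^-3 place).
Sum: 240.3242724 L; keep the coarser place, 10^0.
Result: 240. L.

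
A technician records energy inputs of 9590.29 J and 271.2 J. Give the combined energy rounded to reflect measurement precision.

9861.5 J

9590.29 J + 271.2 J = 9861.49 J.
Addition/subtraction keeps the fewest decimal places: 9590.29 → 2 decimal places, 271.2 → 1 decimal place; limit is 1.
Rounded to 1 decimal place: 9861.5 J.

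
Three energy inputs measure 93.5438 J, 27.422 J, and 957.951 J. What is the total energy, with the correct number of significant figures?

93.5438 J + 27.422 J + 957.951 J = 1078.9168 J.
Addition/subtraction keeps the fewest decimal places: 93.5438 → 4 decimal places, 27.422 → 3 decimal places, 957.951 → 3 decimal places; limit is 3.
Rounded to 3 decimal places: 1078.917 J.

1078.917 J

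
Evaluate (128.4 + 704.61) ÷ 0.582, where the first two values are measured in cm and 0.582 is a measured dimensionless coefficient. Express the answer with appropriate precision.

1.43 × 10^3 cm

128.4 cm + 704.61 cm = 833.01 cm; the sum is limited to 1 decimal place (4 s.f.).
Carrying full precision, 833.01 ÷ 0.582 = 1431.28865979… cm; 0.582 has 3 s.f., so the result keeps min(4, 3) = 3 s.f.
Rounded to 3 significant figures: 1.43 × 10^3 cm.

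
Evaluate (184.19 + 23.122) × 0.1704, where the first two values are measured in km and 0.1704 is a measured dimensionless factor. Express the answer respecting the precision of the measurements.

184.19 km + 23.122 km = 207.312 km; the sum is limited to 2 decimal places (5 s.f.).
Carrying full precision, 207.312 × 0.1704 = 35.3259648 km; 0.1704 has 4 s.f., so the result keeps min(5, 4) = 4 s.f.
Rounded to 4 significant figures: 35.33 km.

35.33 km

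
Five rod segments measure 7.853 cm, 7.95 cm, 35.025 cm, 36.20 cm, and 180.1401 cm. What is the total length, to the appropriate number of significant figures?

7.853 cm + 7.95 cm + 35.025 cm + 36.20 cm + 180.1401 cm = 267.1681 cm.
Addition/subtraction keeps the fewest decimal places: 7.853 → 3 decimal places, 7.95 → 2 decimal places, 35.025 → 3 decimal places, 36.20 → 2 decimal places, 180.1401 → 4 decimal places; limit is 2.
Rounded to 2 decimal places: 267.17 cm.

267.17 cm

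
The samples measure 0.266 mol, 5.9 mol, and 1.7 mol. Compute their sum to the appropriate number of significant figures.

7.9 mol

0.266 mol + 5.9 mol + 1.7 mol = 7.866 mol.
Addition/subtraction keeps the fewest decimal places: 0.266 → 3 decimal places, 5.9 → 1 decimal place, 1.7 → 1 decimal place; limit is 1.
Rounded to 1 decimal place: 7.9 mol.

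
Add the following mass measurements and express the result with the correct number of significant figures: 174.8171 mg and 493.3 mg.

668.1 mg

174.8171 mg + 493.3 mg = 668.1171 mg.
Addition/subtraction keeps the fewest decimal places: 174.8171 → 4 decimal places, 493.3 → 1 decimal place; limit is 1.
Rounded to 1 decimal place: 668.1 mg.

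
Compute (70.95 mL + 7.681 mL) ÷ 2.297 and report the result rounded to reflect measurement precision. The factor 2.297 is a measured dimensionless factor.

34.23 mL

70.95 mL + 7.681 mL = 78.631 mL; the sum is limited to 2 decimal places (4 s.f.).
Carrying full precision, 78.631 ÷ 2.297 = 34.2320417936… mL; 2.297 has 4 s.f., so the result keeps min(4, 4) = 4 s.f.
Rounded to 4 significant figures: 34.23 mL.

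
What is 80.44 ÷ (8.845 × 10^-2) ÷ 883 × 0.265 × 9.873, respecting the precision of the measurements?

80.44 ÷ (8.845 × 10^-2) ÷ 883 × 0.265 × 9.873 = 2.69468827107…
Multiplication/division keeps the fewest significant figures: 80.44 → 4 s.f., 8.845 × 10^-2 → 4 s.f., 883 → 3 s.f., 0.265 → 3 s.f., 9.873 → 4 s.f.; limit is 3.
Rounded to 3 significant figures: 2.69.

2.69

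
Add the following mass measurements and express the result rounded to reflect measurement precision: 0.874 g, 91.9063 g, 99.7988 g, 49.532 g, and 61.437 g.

303.548 g

0.874 g + 91.9063 g + 99.7988 g + 49.532 g + 61.437 g = 303.5481 g.
Addition/subtraction keeps the fewest decimal places: 0.874 → 3 decimal places, 91.9063 → 4 decimal places, 99.7988 → 4 decimal places, 49.532 → 3 decimal places, 61.437 → 3 decimal places; limit is 3.
Rounded to 3 decimal places: 303.548 g.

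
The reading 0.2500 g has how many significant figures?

0.2500: leading zeros are not significant; trailing zeros after a decimal point are significant.

4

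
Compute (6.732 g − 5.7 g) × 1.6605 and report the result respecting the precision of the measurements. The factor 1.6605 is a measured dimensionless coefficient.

1.7 g

6.732 g − 5.7 g = 1.032 g; the difference is limited to 1 decimal place (2 s.f.).
Carrying full precision, 1.032 × 1.6605 = 1.713636 g; 1.6605 has 5 s.f., so the result keeps min(2, 5) = 2 s.f.
Rounded to 2 significant figures: 1.7 g.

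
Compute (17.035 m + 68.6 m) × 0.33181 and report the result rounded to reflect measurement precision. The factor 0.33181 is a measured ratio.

28.4 m

17.035 m + 68.6 m = 85.635 m; the sum is limited to 1 decimal place (3 s.f.).
Carrying full precision, 85.635 × 0.33181 = 28.41454935 m; 0.33181 has 5 s.f., so the result keeps min(3, 5) = 3 s.f.
Rounded to 3 significant figures: 28.4 m.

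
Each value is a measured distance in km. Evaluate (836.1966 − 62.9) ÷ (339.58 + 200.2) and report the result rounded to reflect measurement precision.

836.1966 − 62.9 = 773.2966, limited to 1 d.p. → 4 s.f.; 339.58 + 200.2 = 539.78, limited to 1 d.p. → 4 s.f.
Carrying full precision, 773.2966 ÷ 539.78 = 1.43261439846…; keep min(4, 4) = 4 s.f.
Rounded to 4 significant figures: 1.433.

1.433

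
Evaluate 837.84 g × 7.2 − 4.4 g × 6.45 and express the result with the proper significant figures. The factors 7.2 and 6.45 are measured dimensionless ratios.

837.84 × 7.2 = 6032.448 → 6.0 × 10³ g (2 s.f., last digit at the 10^2 place).
4.4 × 6.45 = 28.38 → 28 g (2 s.f., last digit at the 10^0 place).
Difference: 6004.068 g; keep the coarser place, 10^2.
Result: 6.0 × 10³ g.

6.0 × 10³ g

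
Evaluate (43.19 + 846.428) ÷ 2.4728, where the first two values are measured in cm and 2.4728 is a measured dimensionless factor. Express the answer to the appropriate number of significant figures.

359.76 cm

43.19 cm + 846.428 cm = 889.618 cm; the sum is limited to 2 decimal places (5 s.f.).
Carrying full precision, 889.618 ÷ 2.4728 = 359.761404076… cm; 2.4728 has 5 s.f., so the result keeps min(5, 5) = 5 s.f.
Rounded to 5 significant figures: 359.76 cm.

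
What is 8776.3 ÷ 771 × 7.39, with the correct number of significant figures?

8776.3 ÷ 771 × 7.39 = 84.1204370947…
Multiplication/division keeps the fewest significant figures: 8776.3 → 5 s.f., 771 → 3 s.f., 7.39 → 3 s.f.; limit is 3.
Rounded to 3 significant figures: 84.1.

84.1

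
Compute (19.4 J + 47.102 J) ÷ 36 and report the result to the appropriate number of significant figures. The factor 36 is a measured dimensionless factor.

19.4 J + 47.102 J = 66.502 J; the sum is limited to 1 decimal place (3 s.f.).
Carrying full precision, 66.502 ÷ 36 = 1.84727777778… J; 36 has 2 s.f., so the result keeps min(3, 2) = 2 s.f.
Rounded to 2 significant figures: 1.8 J.

1.8 J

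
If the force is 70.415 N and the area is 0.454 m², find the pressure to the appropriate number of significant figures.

155 Pa

pressure = 70.415 N ÷ 0.454 m² = 155.099118943… Pa.
70.415 has 5 significant figures; 0.454 has 3.
Division/multiplication keeps the fewest: 3 significant figures.
Rounded: 155 Pa.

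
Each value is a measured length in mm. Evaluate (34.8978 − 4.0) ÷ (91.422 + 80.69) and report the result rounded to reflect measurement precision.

34.8978 − 4.0 = 30.8978, limited to 1 d.p. → 3 s.f.; 91.422 + 80.69 = 172.112, limited to 2 d.p. → 5 s.f.
Carrying full precision, 30.8978 ÷ 172.112 = 0.179521474389…; keep min(3, 5) = 3 s.f.
Rounded to 3 significant figures: 0.180.

0.180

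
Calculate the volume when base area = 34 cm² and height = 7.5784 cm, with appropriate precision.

2.6 × 10^2 cm³

volume = 34 cm² × 7.5784 cm = 257.6656 cm³.
34 has 2 significant figures; 7.5784 has 5.
Division/multiplication keeps the fewest: 2 significant figures.
Rounded: 2.6 × 10^2 cm³.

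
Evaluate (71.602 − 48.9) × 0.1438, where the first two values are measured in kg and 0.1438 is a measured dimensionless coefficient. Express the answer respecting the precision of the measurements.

71.602 kg − 48.9 kg = 22.702 kg; the difference is limited to 1 decimal place (3 s.f.).
Carrying full precision, 22.702 × 0.1438 = 3.2645476 kg; 0.1438 has 4 s.f., so the result keeps min(3, 4) = 3 s.f.
Rounded to 3 significant figures: 3.26 kg.

3.26 kg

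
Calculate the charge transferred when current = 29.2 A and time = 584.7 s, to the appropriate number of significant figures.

charge transferred = 29.2 A × 584.7 s = 17073.24 C.
29.2 has 3 significant figures; 584.7 has 4.
Division/multiplication keeps the fewest: 3 significant figures.
Rounded: 1.71 × 10^4 C.

1.71 × 10^4 C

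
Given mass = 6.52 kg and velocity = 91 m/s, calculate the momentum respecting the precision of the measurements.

momentum = 6.52 kg × 91 m/s = 593.32 kg·m/s.
6.52 has 3 significant figures; 91 has 2.
Division/multiplication keeps the fewest: 2 significant figures.
Rounded: 5.9 × 10² kg·m/s.

5.9 × 10² kg·m/s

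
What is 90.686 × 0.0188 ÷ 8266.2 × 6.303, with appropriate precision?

90.686 × 0.0188 ÷ 8266.2 × 6.303 = 0.00129998845061…
Multiplication/division keeps the fewest significant figures: 90.686 → 5 s.f., 0.0188 → 3 s.f., 8266.2 → 5 s.f., 6.303 → 4 s.f.; limit is 3.
Rounded to 3 significant figures: 0.00130.

0.00130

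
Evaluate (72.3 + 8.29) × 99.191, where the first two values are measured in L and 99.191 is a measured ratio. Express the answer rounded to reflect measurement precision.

72.3 L + 8.29 L = 80.59 L; the sum is limited to 1 decimal place (3 s.f.).
Carrying full precision, 80.59 × 99.191 = 7993.80269 L; 99.191 has 5 s.f., so the result keeps min(3, 5) = 3 s.f.
Rounded to 3 significant figures: 7.99 × 10^3 L.

7.99 × 10^3 L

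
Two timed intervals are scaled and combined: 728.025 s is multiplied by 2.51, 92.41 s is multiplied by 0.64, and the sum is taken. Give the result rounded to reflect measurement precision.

1.89 × 10^3 s

728.025 × 2.51 = 1827.34275 → 1.83 × 10^3 s (3 s.f., last digit at the 10^1 place).
92.41 × 0.64 = 59.1424 → 59 s (2 s.f., last digit at the 10^0 place).
Sum: 1886.48515 s; keep the coarser place, 10^1.
Result: 1.89 × 10^3 s.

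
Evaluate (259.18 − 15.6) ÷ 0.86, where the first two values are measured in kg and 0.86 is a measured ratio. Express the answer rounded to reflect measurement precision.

2.8 × 10² kg

259.18 kg − 15.6 kg = 243.58 kg; the difference is limited to 1 decimal place (4 s.f.).
Carrying full precision, 243.58 ÷ 0.86 = 283.23255814… kg; 0.86 has 2 s.f., so the result keeps min(4, 2) = 2 s.f.
Rounded to 2 significant figures: 2.8 × 10² kg.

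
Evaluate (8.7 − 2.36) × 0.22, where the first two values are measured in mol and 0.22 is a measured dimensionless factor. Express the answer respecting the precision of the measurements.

1.4 mol

8.7 mol − 2.36 mol = 6.34 mol; the difference is limited to 1 decimal place (2 s.f.).
Carrying full precision, 6.34 × 0.22 = 1.3948 mol; 0.22 has 2 s.f., so the result keeps min(2, 2) = 2 s.f.
Rounded to 2 significant figures: 1.4 mol.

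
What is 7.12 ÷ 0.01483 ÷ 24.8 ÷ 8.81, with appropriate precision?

7.12 ÷ 0.01483 ÷ 24.8 ÷ 8.81 = 2.19741079333…
Multiplication/division keeps the fewest significant figures: 7.12 → 3 s.f., 0.01483 → 4 s.f., 24.8 → 3 s.f., 8.81 → 3 s.f.; limit is 3.
Rounded to 3 significant figures: 2.20.

2.20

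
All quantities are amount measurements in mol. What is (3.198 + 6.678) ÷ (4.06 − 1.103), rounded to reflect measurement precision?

3.198 + 6.678 = 9.876, limited to 3 d.p. → 4 s.f.; 4.06 − 1.103 = 2.957, limited to 2 d.p. → 3 s.f.
Carrying full precision, 9.876 ÷ 2.957 = 3.33987149138…; keep min(4, 3) = 3 s.f.
Rounded to 3 significant figures: 3.34.

3.34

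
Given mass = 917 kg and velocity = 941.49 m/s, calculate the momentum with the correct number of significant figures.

momentum = 917 kg × 941.49 m/s = 863346.33 kg·m/s.
917 has 3 significant figures; 941.49 has 5.
Division/multiplication keeps the fewest: 3 significant figures.
Rounded: 8.63 × 10^5 kg·m/s.

8.63 × 10^5 kg·m/s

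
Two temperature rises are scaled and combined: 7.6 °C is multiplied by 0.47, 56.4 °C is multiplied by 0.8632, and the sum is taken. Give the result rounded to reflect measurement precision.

52.3 °C

7.6 × 0.47 = 3.572 → 3.6 °C (2 s.f., last digit at the 10^-1 place).
56.4 × 0.8632 = 48.68448 → 48.7 °C (3 s.f., last digit at the 10^-1 place).
Sum: 52.25648 °C; keep the coarser place, 10^-1.
Result: 52.3 °C.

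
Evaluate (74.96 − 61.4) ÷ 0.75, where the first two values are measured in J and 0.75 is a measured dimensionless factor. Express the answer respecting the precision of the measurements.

18 J

74.96 J − 61.4 J = 13.56 J; the difference is limited to 1 decimal place (3 s.f.).
Carrying full precision, 13.56 ÷ 0.75 = 18.08 J; 0.75 has 2 s.f., so the result keeps min(3, 2) = 2 s.f.
Rounded to 2 significant figures: 18 J.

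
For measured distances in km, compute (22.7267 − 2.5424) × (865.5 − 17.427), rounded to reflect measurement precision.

22.7267 − 2.5424 = 20.1843, limited to 4 d.p. → 6 s.f.; 865.5 − 17.427 = 848.073, limited to 1 d.p. → 4 s.f.
Carrying full precision, 20.1843 × 848.073 = 17117.7598539; keep min(6, 4) = 4 s.f.
Rounded to 4 significant figures: 1.712 × 10^4 km².

1.712 × 10^4 km²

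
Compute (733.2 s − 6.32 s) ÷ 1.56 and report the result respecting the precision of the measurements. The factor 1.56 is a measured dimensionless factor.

733.2 s − 6.32 s = 726.88 s; the difference is limited to 1 decimal place (4 s.f.).
Carrying full precision, 726.88 ÷ 1.56 = 465.948717949… s; 1.56 has 3 s.f., so the result keeps min(4, 3) = 3 s.f.
Rounded to 3 significant figures: 466 s.

466 s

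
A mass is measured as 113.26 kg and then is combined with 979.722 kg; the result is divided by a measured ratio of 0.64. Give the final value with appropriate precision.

113.26 kg + 979.722 kg = 1092.982 kg; the sum is limited to 2 decimal places (6 s.f.).
Carrying full precision, 1092.982 ÷ 0.64 = 1707.784375 kg; 0.64 has 2 s.f., so the result keeps min(6, 2) = 2 s.f.
Rounded to 2 significant figures: 1.7 × 10^3 kg.

1.7 × 10^3 kg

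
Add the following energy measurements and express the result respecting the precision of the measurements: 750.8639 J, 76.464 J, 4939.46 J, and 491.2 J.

750.8639 J + 76.464 J + 4939.46 J + 491.2 J = 6257.9879 J.
Addition/subtraction keeps the fewest decimal places: 750.8639 → 4 decimal places, 76.464 → 3 decimal places, 4939.46 → 2 decimal places, 491.2 → 1 decimal place; limit is 1.
Rounded to 1 decimal place: 6258.0 J.

6258.0 J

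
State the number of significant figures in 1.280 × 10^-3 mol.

4

1.280 × 10^-3: in scientific notation every digit of the coefficient is significant.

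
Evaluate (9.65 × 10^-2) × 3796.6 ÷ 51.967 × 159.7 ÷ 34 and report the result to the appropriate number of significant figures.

(9.65 × 10^-2) × 3796.6 ÷ 51.967 × 159.7 ÷ 34 = 33.1146759595…
Multiplication/division keeps the fewest significant figures: 9.65 × 10^-2 → 3 s.f., 3796.6 → 5 s.f., 51.967 → 5 s.f., 159.7 → 4 s.f., 34 → 2 s.f.; limit is 2.
Rounded to 2 significant figures: 33.

33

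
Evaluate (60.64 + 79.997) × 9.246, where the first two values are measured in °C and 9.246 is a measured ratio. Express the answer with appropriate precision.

1300. °C

60.64 °C + 79.997 °C = 140.637 °C; the sum is limited to 2 decimal places (5 s.f.).
Carrying full precision, 140.637 × 9.246 = 1300.329702 °C; 9.246 has 4 s.f., so the result keeps min(5, 4) = 4 s.f.
Rounded to 4 significant figures: 1300. °C.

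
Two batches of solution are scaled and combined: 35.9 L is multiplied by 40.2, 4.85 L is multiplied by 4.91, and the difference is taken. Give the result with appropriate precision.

35.9 × 40.2 = 1443.18 → 1.44 × 10³ L (3 s.f., last digit at the 10^1 place).
4.85 × 4.91 = 23.8135 → 23.8 L (3 s.f., last digit at the 10^-1 place).
Difference: 1419.3665 L; keep the coarser place, 10^1.
Result: 1.42 × 10³ L.

1.42 × 10³ L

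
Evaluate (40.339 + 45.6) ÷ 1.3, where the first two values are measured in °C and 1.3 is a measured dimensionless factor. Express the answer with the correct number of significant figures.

40.339 °C + 45.6 °C = 85.939 °C; the sum is limited to 1 decimal place (3 s.f.).
Carrying full precision, 85.939 ÷ 1.3 = 66.1069230769… °C; 1.3 has 2 s.f., so the result keeps min(3, 2) = 2 s.f.
Rounded to 2 significant figures: 66 °C.

66 °C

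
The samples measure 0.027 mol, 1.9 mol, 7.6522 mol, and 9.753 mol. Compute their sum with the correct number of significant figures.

0.027 mol + 1.9 mol + 7.6522 mol + 9.753 mol = 19.3322 mol.
Addition/subtraction keeps the fewest decimal places: 0.027 → 3 decimal places, 1.9 → 1 decimal place, 7.6522 → 4 decimal places, 9.753 → 3 decimal places; limit is 1.
Rounded to 1 decimal place: 19.3 mol.

19.3 mol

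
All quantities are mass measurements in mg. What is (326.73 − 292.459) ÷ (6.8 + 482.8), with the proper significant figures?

0.07000

326.73 − 292.459 = 34.271, limited to 2 d.p. → 4 s.f.; 6.8 + 482.8 = 489.6, limited to 1 d.p. → 4 s.f.
Carrying full precision, 34.271 ÷ 489.6 = 0.0699979575163…; keep min(4, 4) = 4 s.f.
Rounded to 4 significant figures: 0.07000.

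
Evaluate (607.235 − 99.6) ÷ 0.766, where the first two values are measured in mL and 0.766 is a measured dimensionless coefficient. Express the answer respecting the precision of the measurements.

663 mL

607.235 mL − 99.6 mL = 507.635 mL; the difference is limited to 1 decimal place (4 s.f.).
Carrying full precision, 507.635 ÷ 0.766 = 662.708877285… mL; 0.766 has 3 s.f., so the result keeps min(4, 3) = 3 s.f.
Rounded to 3 significant figures: 663 mL.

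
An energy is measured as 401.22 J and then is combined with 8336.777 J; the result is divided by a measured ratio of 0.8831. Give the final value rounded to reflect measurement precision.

9895 J

401.22 J + 8336.777 J = 8737.997 J; the sum is limited to 2 decimal places (6 s.f.).
Carrying full precision, 8737.997 ÷ 0.8831 = 9894.68576605… J; 0.8831 has 4 s.f., so the result keeps min(6, 4) = 4 s.f.
Rounded to 4 significant figures: 9895 J.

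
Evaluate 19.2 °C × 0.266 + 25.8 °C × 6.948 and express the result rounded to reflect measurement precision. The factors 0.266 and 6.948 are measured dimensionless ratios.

19.2 × 0.266 = 5.1072 → 5.11 °C (3 s.f., last digit at the 10^-2 place).
25.8 × 6.948 = 179.2584 → 179 °C (3 s.f., last digit at the 10^0 place).
Sum: 184.3656 °C; keep the coarser place, 10^0.
Result: 1.84 × 10^2 °C.

1.84 × 10^2 °C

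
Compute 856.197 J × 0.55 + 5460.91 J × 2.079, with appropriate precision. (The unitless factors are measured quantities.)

856.197 × 0.55 = 470.90835 → 4.7 × 10² J (2 s.f., last digit at the 10^1 place).
5460.91 × 2.079 = 11353.23189 → 1.135 × 10⁴ J (4 s.f., last digit at the 10^1 place).
Sum: 11824.14024 J; keep the coarser place, 10^1.
Result: 1.182 × 10⁴ J.

1.182 × 10⁴ J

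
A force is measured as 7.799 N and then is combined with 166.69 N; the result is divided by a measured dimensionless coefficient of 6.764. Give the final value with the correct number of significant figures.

7.799 N + 166.69 N = 174.489 N; the sum is limited to 2 decimal places (5 s.f.).
Carrying full precision, 174.489 ÷ 6.764 = 25.7967179184… N; 6.764 has 4 s.f., so the result keeps min(5, 4) = 4 s.f.
Rounded to 4 significant figures: 25.80 N.

25.80 N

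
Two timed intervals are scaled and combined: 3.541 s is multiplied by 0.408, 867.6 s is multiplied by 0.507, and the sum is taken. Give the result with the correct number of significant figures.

441 s

3.541 × 0.408 = 1.444728 → 1.44 s (3 s.f., last digit at the 10^-2 place).
867.6 × 0.507 = 439.8732 → 440. s (3 s.f., last digit at the 10^0 place).
Sum: 441.317928 s; keep the coarser place, 10^0.
Result: 441 s.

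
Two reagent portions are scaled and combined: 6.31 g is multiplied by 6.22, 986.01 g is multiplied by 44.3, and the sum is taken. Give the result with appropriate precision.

6.31 × 6.22 = 39.2482 → 39.2 g (3 s.f., last digit at the 10^-1 place).
986.01 × 44.3 = 43680.243 → 4.37 × 10⁴ g (3 s.f., last digit at the 10^2 place).
Sum: 43719.4912 g; keep the coarser place, 10^2.
Result: 4.37 × 10⁴ g.

4.37 × 10⁴ g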